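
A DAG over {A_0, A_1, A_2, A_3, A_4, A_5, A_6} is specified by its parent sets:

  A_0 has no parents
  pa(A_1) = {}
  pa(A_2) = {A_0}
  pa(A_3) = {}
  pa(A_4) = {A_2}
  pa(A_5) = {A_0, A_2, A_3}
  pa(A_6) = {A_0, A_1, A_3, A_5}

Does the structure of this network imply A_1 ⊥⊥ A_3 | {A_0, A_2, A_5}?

4 paths connect A_1 and A_3; each must be blocked for d-separation to hold:
Path 1: A_1 → A_6 ← A_0 → A_2 → A_5 ← A_3
  A_6 is a collider here and neither A_6 nor any of its descendants is conditioned on, so the collider stays closed — the path is blocked at A_6.
Path 2: A_1 → A_6 ← A_0 → A_5 ← A_3
  A_6 is a collider here and neither A_6 nor any of its descendants is conditioned on, so the collider stays closed — the path is blocked at A_6.
Path 3: A_1 → A_6 ← A_3
  A_6 is a collider here and neither A_6 nor any of its descendants is conditioned on, so the collider stays closed — the path is blocked at A_6.
Path 4: A_1 → A_6 ← A_5 ← A_3
  A_6 is a collider here and neither A_6 nor any of its descendants is conditioned on, so the collider stays closed — the path is blocked at A_6.
Every path is blocked, so A_1 and A_3 are d-separated given {A_0, A_2, A_5}.

Yes — A_1 and A_3 are d-separated given {A_0, A_2, A_5}.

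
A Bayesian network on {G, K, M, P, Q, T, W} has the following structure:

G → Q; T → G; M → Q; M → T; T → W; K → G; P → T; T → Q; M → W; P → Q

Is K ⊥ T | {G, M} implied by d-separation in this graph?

No

Enumerating the 5 paths from K to T and testing each for blocking by {G, M}:
  1. K → G → Q ← T — G:chain[blocks]; Q:collider[blocks] ⇒ blocked
  2. K → G → Q ← P → T — G:chain[blocks]; Q:collider[blocks]; P:fork[open] ⇒ blocked
  3. K → G → Q ← M → T — G:chain[blocks]; Q:collider[blocks]; M:fork[blocks] ⇒ blocked
  4. K → G → Q ← M → W ← T — G:chain[blocks]; Q:collider[blocks]; M:fork[blocks]; W:collider[blocks] ⇒ blocked
  5. K → G ← T — G:collider[open] ⇒ active
Since the path K → G ← T is active, K and T are not d-separated given {G, M}.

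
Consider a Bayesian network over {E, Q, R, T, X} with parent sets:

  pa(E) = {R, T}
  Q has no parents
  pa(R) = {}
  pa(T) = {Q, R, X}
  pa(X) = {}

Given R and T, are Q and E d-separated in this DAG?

Yes

There are 2 undirected paths between Q and E; checking each against the conditioning set {R, T}:
Path 1: Q → T ← R → E
  R is a fork here and R is conditioned on, so the path is blocked at R.
Path 2: Q → T → E
  T is a chain here and T is conditioned on, so the path is blocked at T.
Every path is blocked, so Q and E are d-separated given {R, T}.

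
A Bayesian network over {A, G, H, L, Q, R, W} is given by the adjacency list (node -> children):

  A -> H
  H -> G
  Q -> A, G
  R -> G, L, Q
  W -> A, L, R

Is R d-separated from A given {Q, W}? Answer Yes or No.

Enumerating the 6 paths from R to A and testing each for blocking by {Q, W}:
Path 1: R → Q → A
  Q is a chain here and Q is conditioned on, so the path is blocked at Q.
Path 2: R → Q → G ← H ← A
  Q is a chain here and Q is conditioned on, so the path is blocked at Q.
Path 3: R ← W → A
  W is a fork here and W is conditioned on, so the path is blocked at W.
Path 4: R → G ← H ← A
  G is a collider here and neither G nor any of its descendants is conditioned on, so the collider stays closed — the path is blocked at G.
Path 5: R → G ← Q → A
  G is a collider here and neither G nor any of its descendants is conditioned on, so the collider stays closed — the path is blocked at G.
Path 6: R → L ← W → A
  L is a collider here and neither L nor any of its descendants is conditioned on, so the collider stays closed — the path is blocked at L.
Since every path is blocked, d-separation holds.

Yes — R and A are d-separated given {Q, W}.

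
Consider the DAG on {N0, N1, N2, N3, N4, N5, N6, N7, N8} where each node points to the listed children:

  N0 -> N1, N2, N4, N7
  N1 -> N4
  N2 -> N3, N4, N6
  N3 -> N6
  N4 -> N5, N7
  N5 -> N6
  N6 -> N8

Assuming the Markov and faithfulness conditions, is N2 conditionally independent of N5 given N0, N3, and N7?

No — N2 and N5 are not d-separated given {N0, N3, N7}.

We examine all 6 paths between N2 and N5:
Path 1: N2 → N3 → N6 ← N5
  N3 is a chain here and N3 is conditioned on, so the path is blocked at N3.
Path 2: N2 ← N0 → N7 ← N4 → N5
  N0 is a fork here and N0 is conditioned on, so the path is blocked at N0.
Path 3: N2 ← N0 → N1 → N4 → N5
  N0 is a fork here and N0 is conditioned on, so the path is blocked at N0.
Path 4: N2 ← N0 → N4 → N5
  N0 is a fork here and N0 is conditioned on, so the path is blocked at N0.
Path 5: N2 → N6 ← N5
  N6 is a collider here and neither N6 nor any of its descendants is conditioned on, so the collider stays closed — the path is blocked at N6.
Path 6: N2 → N4 → N5
  N4 is a chain and N4 is not conditioned on — no node blocks this path, so it is active.
Because an active path exists, N2 and N5 are not d-separated.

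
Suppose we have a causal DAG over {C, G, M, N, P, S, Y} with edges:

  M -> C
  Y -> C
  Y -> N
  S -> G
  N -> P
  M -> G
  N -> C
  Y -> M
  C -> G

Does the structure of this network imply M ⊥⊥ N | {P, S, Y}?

Yes

6 paths connect M and N; each must be blocked for d-separation to hold:
Path 1: M → G ← C ← N
  G is a collider here and neither G nor any of its descendants is conditioned on, so the collider stays closed — the path is blocked at G.
Path 2: M → G ← C ← Y → N
  G is a collider here and neither G nor any of its descendants is conditioned on, so the collider stays closed — the path is blocked at G.
Path 3: M ← Y → N
  Y is a fork here and Y is conditioned on, so the path is blocked at Y.
Path 4: M ← Y → C ← N
  Y is a fork here and Y is conditioned on, so the path is blocked at Y.
Path 5: M → C ← N
  C is a collider here and neither C nor any of its descendants is conditioned on, so the collider stays closed — the path is blocked at C.
Path 6: M → C ← Y → N
  C is a collider here and neither C nor any of its descendants is conditioned on, so the collider stays closed — the path is blocked at C.
Since every path is blocked, d-separation holds.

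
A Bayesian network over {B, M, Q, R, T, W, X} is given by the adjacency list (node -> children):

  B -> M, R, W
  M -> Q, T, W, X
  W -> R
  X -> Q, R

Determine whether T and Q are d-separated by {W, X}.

No

6 paths connect T and Q; each must be blocked for d-separation to hold:
Path 1: T ← M → Q
  M is a fork and M is not conditioned on — no node blocks this path, so it is active.
Path 2: T ← M ← B → W → R ← X → Q
  W is a chain here and W is conditioned on, so the path is blocked at W.
Path 3: T ← M ← B → R ← X → Q
  R is a collider here and neither R nor any of its descendants is conditioned on, so the collider stays closed — the path is blocked at R.
Path 4: T ← M → W ← B → R ← X → Q
  R is a collider here and neither R nor any of its descendants is conditioned on, so the collider stays closed — the path is blocked at R.
Path 5: T ← M → W → R ← X → Q
  W is a chain here and W is conditioned on, so the path is blocked at W.
Path 6: T ← M → X → Q
  X is a chain here and X is conditioned on, so the path is blocked at X.
Since the path T ← M → Q is active, T and Q are not d-separated given {W, X}.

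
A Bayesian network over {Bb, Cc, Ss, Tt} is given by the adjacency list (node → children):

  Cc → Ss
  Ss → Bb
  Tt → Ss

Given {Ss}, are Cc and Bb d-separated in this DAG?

Yes

Only one path connects Cc and Bb:
Path 1: Cc → Ss → Bb
  Ss is a chain here and Ss is conditioned on, so the path is blocked at Ss.
Since every path is blocked, d-separation holds.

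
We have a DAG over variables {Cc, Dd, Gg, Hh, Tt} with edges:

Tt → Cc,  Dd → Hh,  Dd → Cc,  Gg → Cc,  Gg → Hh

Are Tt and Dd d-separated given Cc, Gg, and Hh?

No — Tt and Dd are not d-separated given {Cc, Gg, Hh}.

There are 2 undirected paths between Tt and Dd; checking each against the conditioning set {Cc, Gg, Hh}:
  1. Tt → Cc ← Gg → Hh ← Dd — Cc:collider[open]; Gg:fork[blocks]; Hh:collider[open] ⇒ blocked
  2. Tt → Cc ← Dd — Cc:collider[open] ⇒ active
Since the path Tt → Cc ← Dd is active, Tt and Dd are not d-separated given {Cc, Gg, Hh}.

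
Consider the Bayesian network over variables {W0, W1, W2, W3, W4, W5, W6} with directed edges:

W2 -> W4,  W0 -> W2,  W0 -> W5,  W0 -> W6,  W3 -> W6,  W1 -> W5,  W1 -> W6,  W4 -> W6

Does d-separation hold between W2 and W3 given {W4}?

3 paths connect W2 and W3; each must be blocked for d-separation to hold:
  1. W2 ← W0 → W6 ← W3 — W0:fork[open]; W6:collider[blocks] ⇒ blocked
  2. W2 ← W0 → W5 ← W1 → W6 ← W3 — W0:fork[open]; W5:collider[blocks]; W1:fork[open]; W6:collider[blocks] ⇒ blocked
  3. W2 → W4 → W6 ← W3 — W4:chain[blocks]; W6:collider[blocks] ⇒ blocked
All paths are blocked; W2 ⊥ W3 | {W4} holds.

Yes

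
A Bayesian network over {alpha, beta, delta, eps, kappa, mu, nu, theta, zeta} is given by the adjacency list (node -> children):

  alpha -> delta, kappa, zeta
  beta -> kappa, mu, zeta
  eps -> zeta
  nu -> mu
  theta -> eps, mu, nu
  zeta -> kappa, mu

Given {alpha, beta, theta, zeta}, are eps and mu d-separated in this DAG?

Yes

Enumerating the 6 paths from eps to mu and testing each for blocking by {alpha, beta, theta, zeta}:
  1. eps → zeta → mu — zeta:chain[blocks] ⇒ blocked
  2. eps → zeta ← alpha → kappa ← beta → mu — zeta:collider[open]; alpha:fork[blocks]; kappa:collider[blocks]; beta:fork[blocks] ⇒ blocked
  3. eps → zeta ← beta → mu — zeta:collider[open]; beta:fork[blocks] ⇒ blocked
  4. eps → zeta → kappa ← beta → mu — zeta:chain[blocks]; kappa:collider[blocks]; beta:fork[blocks] ⇒ blocked
  5. eps ← theta → mu — theta:fork[blocks] ⇒ blocked
  6. eps ← theta → nu → mu — theta:fork[blocks]; nu:chain[open] ⇒ blocked
All paths are blocked; eps ⊥ mu | {alpha, beta, theta, zeta} holds.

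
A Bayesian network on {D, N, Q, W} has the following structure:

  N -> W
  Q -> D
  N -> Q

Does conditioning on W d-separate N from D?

There is one path between N and D:
Path 1: N → Q → D
  Q is a chain and Q is not conditioned on — no node blocks this path, so it is active.
Because an active path exists, N and D are not d-separated.

No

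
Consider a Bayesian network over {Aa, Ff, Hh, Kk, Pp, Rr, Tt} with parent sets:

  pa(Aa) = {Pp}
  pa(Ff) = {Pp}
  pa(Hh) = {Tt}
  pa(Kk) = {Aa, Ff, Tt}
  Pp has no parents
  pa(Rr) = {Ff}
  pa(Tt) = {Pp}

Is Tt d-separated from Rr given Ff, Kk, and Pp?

We examine all 4 paths between Tt and Rr:
  1. Tt → Kk ← Aa ← Pp → Ff → Rr — Kk:collider[open]; Aa:chain[open]; Pp:fork[blocks]; Ff:chain[blocks] ⇒ blocked
  2. Tt → Kk ← Ff → Rr — Kk:collider[open]; Ff:fork[blocks] ⇒ blocked
  3. Tt ← Pp → Aa → Kk ← Ff → Rr — Pp:fork[blocks]; Aa:chain[open]; Kk:collider[open]; Ff:fork[blocks] ⇒ blocked
  4. Tt ← Pp → Ff → Rr — Pp:fork[blocks]; Ff:chain[blocks] ⇒ blocked
Since every path is blocked, d-separation holds.

Yes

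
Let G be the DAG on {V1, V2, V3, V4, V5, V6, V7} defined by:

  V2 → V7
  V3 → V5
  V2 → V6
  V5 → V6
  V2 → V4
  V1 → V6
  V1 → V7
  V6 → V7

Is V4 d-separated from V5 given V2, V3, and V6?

There are 3 undirected paths between V4 and V5; checking each against the conditioning set {V2, V3, V6}:
Path 1: V4 ← V2 → V6 ← V5
  V2 is a fork here and V2 is conditioned on, so the path is blocked at V2.
Path 2: V4 ← V2 → V7 ← V6 ← V5
  V2 is a fork here and V2 is conditioned on, so the path is blocked at V2.
Path 3: V4 ← V2 → V7 ← V1 → V6 ← V5
  V2 is a fork here and V2 is conditioned on, so the path is blocked at V2.
Every path is blocked, so V4 and V5 are d-separated given {V2, V3, V6}.

Yes — V4 and V5 are d-separated given {V2, V3, V6}.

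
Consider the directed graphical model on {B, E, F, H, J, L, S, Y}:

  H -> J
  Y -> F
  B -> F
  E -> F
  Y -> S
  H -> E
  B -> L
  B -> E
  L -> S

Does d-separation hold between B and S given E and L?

Yes

We examine all 3 paths between B and S:
  1. B → E → F ← Y → S — E:chain[blocks]; F:collider[blocks]; Y:fork[open] ⇒ blocked
  2. B → L → S — L:chain[blocks] ⇒ blocked
  3. B → F ← Y → S — F:collider[blocks]; Y:fork[open] ⇒ blocked
All paths are blocked; B ⊥ S | {E, L} holds.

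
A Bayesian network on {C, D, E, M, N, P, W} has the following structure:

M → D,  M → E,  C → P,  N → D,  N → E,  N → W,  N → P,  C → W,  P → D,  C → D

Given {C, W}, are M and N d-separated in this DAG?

6 paths connect M and N; each must be blocked for d-separation to hold:
Path 1: M → E ← N
  E is a collider here and neither E nor any of its descendants is conditioned on, so the collider stays closed — the path is blocked at E.
Path 2: M → D ← P ← C → W ← N
  D is a collider here and neither D nor any of its descendants is conditioned on, so the collider stays closed — the path is blocked at D.
Path 3: M → D ← P ← N
  D is a collider here and neither D nor any of its descendants is conditioned on, so the collider stays closed — the path is blocked at D.
Path 4: M → D ← C → P ← N
  D is a collider here and neither D nor any of its descendants is conditioned on, so the collider stays closed — the path is blocked at D.
Path 5: M → D ← C → W ← N
  D is a collider here and neither D nor any of its descendants is conditioned on, so the collider stays closed — the path is blocked at D.
Path 6: M → D ← N
  D is a collider here and neither D nor any of its descendants is conditioned on, so the collider stays closed — the path is blocked at D.
Every path is blocked, so M and N are d-separated given {C, W}.

Yes — M and N are d-separated given {C, W}.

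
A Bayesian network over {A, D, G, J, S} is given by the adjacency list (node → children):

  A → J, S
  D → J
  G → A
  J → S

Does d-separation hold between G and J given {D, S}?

There are 2 undirected paths between G and J; checking each against the conditioning set {D, S}:
  1. G → A → J — A:chain[open] ⇒ active
  2. G → A → S ← J — A:chain[open]; S:collider[open] ⇒ active
Because an active path exists, G and J are not d-separated.

No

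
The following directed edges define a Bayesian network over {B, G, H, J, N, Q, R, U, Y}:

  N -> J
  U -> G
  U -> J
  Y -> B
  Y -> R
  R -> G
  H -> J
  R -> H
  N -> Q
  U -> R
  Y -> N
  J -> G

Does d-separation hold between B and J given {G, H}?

No

We examine all 6 paths between B and J:
Path 1: B ← Y → N → J
  Y is a fork and Y is not conditioned on; N is a chain and N is not conditioned on — no node blocks this path, so it is active.
Path 2: B ← Y → R → G ← U → J
  Y is a fork and Y is not conditioned on; R is a chain and R is not conditioned on; G is a collider and G is conditioned on, which opens it; U is a fork and U is not conditioned on — no node blocks this path, so it is active.
Path 3: B ← Y → R → G ← J
  Y is a fork and Y is not conditioned on; R is a chain and R is not conditioned on; G is a collider and G is conditioned on, which opens it — no node blocks this path, so it is active.
Path 4: B ← Y → R → H → J
  H is a chain here and H is conditioned on, so the path is blocked at H.
Path 5: B ← Y → R ← U → G ← J
  Y is a fork and Y is not conditioned on; R is a collider and its descendant G is conditioned on, which opens it; U is a fork and U is not conditioned on; G is a collider and G is conditioned on, which opens it — no node blocks this path, so it is active.
Path 6: B ← Y → R ← U → J
  Y is a fork and Y is not conditioned on; R is a collider and its descendant G is conditioned on, which opens it; U is a fork and U is not conditioned on — no node blocks this path, so it is active.
Since the path B ← Y → N → J is active, B and J are not d-separated given {G, H}.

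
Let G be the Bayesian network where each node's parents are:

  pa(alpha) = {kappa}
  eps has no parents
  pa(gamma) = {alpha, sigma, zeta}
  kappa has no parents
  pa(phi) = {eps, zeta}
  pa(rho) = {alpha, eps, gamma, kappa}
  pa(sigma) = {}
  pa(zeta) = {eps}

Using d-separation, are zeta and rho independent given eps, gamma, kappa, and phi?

No — zeta and rho are not d-separated given {eps, gamma, kappa, phi}.

5 paths connect zeta and rho; each must be blocked for d-separation to hold:
Path 1: zeta → phi ← eps → rho
  eps is a fork here and eps is conditioned on, so the path is blocked at eps.
Path 2: zeta → gamma ← alpha ← kappa → rho
  kappa is a fork here and kappa is conditioned on, so the path is blocked at kappa.
Path 3: zeta → gamma ← alpha → rho
  gamma is a collider and gamma is conditioned on, which opens it; alpha is a fork and alpha is not conditioned on — no node blocks this path, so it is active.
Path 4: zeta → gamma → rho
  gamma is a chain here and gamma is conditioned on, so the path is blocked at gamma.
Path 5: zeta ← eps → rho
  eps is a fork here and eps is conditioned on, so the path is blocked at eps.
At least one path is unblocked, so d-separation fails.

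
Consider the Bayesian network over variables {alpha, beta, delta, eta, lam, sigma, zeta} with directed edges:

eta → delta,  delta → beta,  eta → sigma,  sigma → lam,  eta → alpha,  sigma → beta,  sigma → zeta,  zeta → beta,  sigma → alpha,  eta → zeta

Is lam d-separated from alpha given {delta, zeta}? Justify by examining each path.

We examine all 6 paths between lam and alpha:
Path 1: lam ← sigma → zeta → beta ← delta ← eta → alpha
  zeta is a chain here and zeta is conditioned on, so the path is blocked at zeta.
Path 2: lam ← sigma → zeta ← eta → alpha
  sigma is a fork and sigma is not conditioned on; zeta is a collider and zeta is conditioned on, which opens it; eta is a fork and eta is not conditioned on — no node blocks this path, so it is active.
Path 3: lam ← sigma → beta ← zeta ← eta → alpha
  beta is a collider here and neither beta nor any of its descendants is conditioned on, so the collider stays closed — the path is blocked at beta.
Path 4: lam ← sigma → beta ← delta ← eta → alpha
  beta is a collider here and neither beta nor any of its descendants is conditioned on, so the collider stays closed — the path is blocked at beta.
Path 5: lam ← sigma ← eta → alpha
  sigma is a chain and sigma is not conditioned on; eta is a fork and eta is not conditioned on — no node blocks this path, so it is active.
Path 6: lam ← sigma → alpha
  sigma is a fork and sigma is not conditioned on — no node blocks this path, so it is active.
Since the path lam ← sigma → zeta ← eta → alpha is active, lam and alpha are not d-separated given {delta, zeta}.

No — lam and alpha are not d-separated given {delta, zeta}.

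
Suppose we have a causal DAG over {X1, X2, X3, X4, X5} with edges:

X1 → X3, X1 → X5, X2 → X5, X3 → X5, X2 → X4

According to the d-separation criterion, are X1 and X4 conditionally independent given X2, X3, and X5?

Yes — X1 and X4 are d-separated given {X2, X3, X5}.

We examine all 2 paths between X1 and X4:
Path 1: X1 → X3 → X5 ← X2 → X4
  X3 is a chain here and X3 is conditioned on, so the path is blocked at X3.
Path 2: X1 → X5 ← X2 → X4
  X2 is a fork here and X2 is conditioned on, so the path is blocked at X2.
Every path is blocked, so X1 and X4 are d-separated given {X2, X3, X5}.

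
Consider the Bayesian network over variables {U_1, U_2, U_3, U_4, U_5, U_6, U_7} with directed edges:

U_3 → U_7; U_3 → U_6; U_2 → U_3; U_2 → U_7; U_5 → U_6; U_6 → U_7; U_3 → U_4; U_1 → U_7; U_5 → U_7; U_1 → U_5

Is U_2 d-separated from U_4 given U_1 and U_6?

5 paths connect U_2 and U_4; each must be blocked for d-separation to hold:
Path 1: U_2 → U_3 → U_4
  U_3 is a chain and U_3 is not conditioned on — no node blocks this path, so it is active.
Path 2: U_2 → U_7 ← U_1 → U_5 → U_6 ← U_3 → U_4
  U_7 is a collider here and neither U_7 nor any of its descendants is conditioned on, so the collider stays closed — the path is blocked at U_7.
Path 3: U_2 → U_7 ← U_3 → U_4
  U_7 is a collider here and neither U_7 nor any of its descendants is conditioned on, so the collider stays closed — the path is blocked at U_7.
Path 4: U_2 → U_7 ← U_5 → U_6 ← U_3 → U_4
  U_7 is a collider here and neither U_7 nor any of its descendants is conditioned on, so the collider stays closed — the path is blocked at U_7.
Path 5: U_2 → U_7 ← U_6 ← U_3 → U_4
  U_7 is a collider here and neither U_7 nor any of its descendants is conditioned on, so the collider stays closed — the path is blocked at U_7.
Because an active path exists, U_2 and U_4 are not d-separated.

No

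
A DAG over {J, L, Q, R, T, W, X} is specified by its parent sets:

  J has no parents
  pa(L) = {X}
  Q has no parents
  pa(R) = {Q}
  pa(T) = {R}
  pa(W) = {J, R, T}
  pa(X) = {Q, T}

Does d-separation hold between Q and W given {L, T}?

We examine all 4 paths between Q and W:
Path 1: Q → X ← T → W
  T is a fork here and T is conditioned on, so the path is blocked at T.
Path 2: Q → X ← T ← R → W
  T is a chain here and T is conditioned on, so the path is blocked at T.
Path 3: Q → R → T → W
  T is a chain here and T is conditioned on, so the path is blocked at T.
Path 4: Q → R → W
  R is a chain and R is not conditioned on — no node blocks this path, so it is active.
Because an active path exists, Q and W are not d-separated.

No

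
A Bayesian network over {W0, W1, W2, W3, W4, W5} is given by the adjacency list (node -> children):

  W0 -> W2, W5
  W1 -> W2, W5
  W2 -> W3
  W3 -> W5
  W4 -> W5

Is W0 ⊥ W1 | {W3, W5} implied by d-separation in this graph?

We examine all 4 paths between W0 and W1:
Path 1: W0 → W5 ← W3 ← W2 ← W1
  W3 is a chain here and W3 is conditioned on, so the path is blocked at W3.
Path 2: W0 → W5 ← W1
  W5 is a collider and W5 is conditioned on, which opens it — no node blocks this path, so it is active.
Path 3: W0 → W2 → W3 → W5 ← W1
  W3 is a chain here and W3 is conditioned on, so the path is blocked at W3.
Path 4: W0 → W2 ← W1
  W2 is a collider and its descendant W5 is conditioned on, which opens it — no node blocks this path, so it is active.
At least one path is unblocked, so d-separation fails.

No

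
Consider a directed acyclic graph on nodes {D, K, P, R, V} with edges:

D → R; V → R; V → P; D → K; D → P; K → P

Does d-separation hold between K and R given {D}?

Enumerating the 4 paths from K to R and testing each for blocking by {D}:
Path 1: K ← D → P ← V → R
  D is a fork here and D is conditioned on, so the path is blocked at D.
Path 2: K ← D → R
  D is a fork here and D is conditioned on, so the path is blocked at D.
Path 3: K → P ← D → R
  P is a collider here and neither P nor any of its descendants is conditioned on, so the collider stays closed — the path is blocked at P.
Path 4: K → P ← V → R
  P is a collider here and neither P nor any of its descendants is conditioned on, so the collider stays closed — the path is blocked at P.
Since every path is blocked, d-separation holds.

Yes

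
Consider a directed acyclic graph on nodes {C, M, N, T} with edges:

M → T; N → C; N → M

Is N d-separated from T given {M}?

The only undirected path from N to T is:
Path 1: N → M → T
  M is a chain here and M is conditioned on, so the path is blocked at M.
All paths are blocked; N ⊥ T | {M} holds.

Yes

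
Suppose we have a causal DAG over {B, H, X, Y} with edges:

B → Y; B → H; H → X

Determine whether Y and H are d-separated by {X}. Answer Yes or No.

The only undirected path from Y to H is:
Path 1: Y ← B → H
  B is a fork and B is not conditioned on — no node blocks this path, so it is active.
Since the path Y ← B → H is active, Y and H are not d-separated given {X}.

No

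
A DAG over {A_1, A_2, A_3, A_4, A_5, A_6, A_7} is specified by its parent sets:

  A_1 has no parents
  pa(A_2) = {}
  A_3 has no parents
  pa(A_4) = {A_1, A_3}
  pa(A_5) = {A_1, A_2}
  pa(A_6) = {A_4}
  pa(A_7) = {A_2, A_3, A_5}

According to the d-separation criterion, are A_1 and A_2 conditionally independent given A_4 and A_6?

4 paths connect A_1 and A_2; each must be blocked for d-separation to hold:
Path 1: A_1 → A_5 → A_7 ← A_2
  A_7 is a collider here and neither A_7 nor any of its descendants is conditioned on, so the collider stays closed — the path is blocked at A_7.
Path 2: A_1 → A_5 ← A_2
  A_5 is a collider here and neither A_5 nor any of its descendants is conditioned on, so the collider stays closed — the path is blocked at A_5.
Path 3: A_1 → A_4 ← A_3 → A_7 ← A_5 ← A_2
  A_7 is a collider here and neither A_7 nor any of its descendants is conditioned on, so the collider stays closed — the path is blocked at A_7.
Path 4: A_1 → A_4 ← A_3 → A_7 ← A_2
  A_7 is a collider here and neither A_7 nor any of its descendants is conditioned on, so the collider stays closed — the path is blocked at A_7.
Every path is blocked, so A_1 and A_2 are d-separated given {A_4, A_6}.

Yes — A_1 and A_2 are d-separated given {A_4, A_6}.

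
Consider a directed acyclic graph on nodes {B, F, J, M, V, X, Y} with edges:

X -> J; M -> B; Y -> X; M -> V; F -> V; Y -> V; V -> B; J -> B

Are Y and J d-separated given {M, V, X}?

Yes

There are 3 undirected paths between Y and J; checking each against the conditioning set {M, V, X}:
  1. Y → V → B ← J — V:chain[blocks]; B:collider[blocks] ⇒ blocked
  2. Y → V ← M → B ← J — V:collider[open]; M:fork[blocks]; B:collider[blocks] ⇒ blocked
  3. Y → X → J — X:chain[blocks] ⇒ blocked
Every path is blocked, so Y and J are d-separated given {M, V, X}.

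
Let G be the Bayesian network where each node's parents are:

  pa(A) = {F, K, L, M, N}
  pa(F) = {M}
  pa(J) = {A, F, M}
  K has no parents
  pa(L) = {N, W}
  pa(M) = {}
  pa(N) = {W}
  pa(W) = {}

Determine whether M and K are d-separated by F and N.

Yes

5 paths connect M and K; each must be blocked for d-separation to hold:
Path 1: M → F → A ← K
  F is a chain here and F is conditioned on, so the path is blocked at F.
Path 2: M → F → J ← A ← K
  F is a chain here and F is conditioned on, so the path is blocked at F.
Path 3: M → A ← K
  A is a collider here and neither A nor any of its descendants is conditioned on, so the collider stays closed — the path is blocked at A.
Path 4: M → J ← F → A ← K
  J is a collider here and neither J nor any of its descendants is conditioned on, so the collider stays closed — the path is blocked at J.
Path 5: M → J ← A ← K
  J is a collider here and neither J nor any of its descendants is conditioned on, so the collider stays closed — the path is blocked at J.
Since every path is blocked, d-separation holds.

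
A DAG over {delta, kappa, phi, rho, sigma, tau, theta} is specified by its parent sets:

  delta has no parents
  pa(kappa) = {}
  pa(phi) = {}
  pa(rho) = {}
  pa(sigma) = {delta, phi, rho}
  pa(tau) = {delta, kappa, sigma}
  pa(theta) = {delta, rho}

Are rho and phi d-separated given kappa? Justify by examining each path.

There are 3 undirected paths between rho and phi; checking each against the conditioning set {kappa}:
Path 1: rho → sigma ← phi
  sigma is a collider here and neither sigma nor any of its descendants is conditioned on, so the collider stays closed — the path is blocked at sigma.
Path 2: rho → theta ← delta → sigma ← phi
  theta is a collider here and neither theta nor any of its descendants is conditioned on, so the collider stays closed — the path is blocked at theta.
Path 3: rho → theta ← delta → tau ← sigma ← phi
  theta is a collider here and neither theta nor any of its descendants is conditioned on, so the collider stays closed — the path is blocked at theta.
All paths are blocked; rho ⊥ phi | {kappa} holds.

Yes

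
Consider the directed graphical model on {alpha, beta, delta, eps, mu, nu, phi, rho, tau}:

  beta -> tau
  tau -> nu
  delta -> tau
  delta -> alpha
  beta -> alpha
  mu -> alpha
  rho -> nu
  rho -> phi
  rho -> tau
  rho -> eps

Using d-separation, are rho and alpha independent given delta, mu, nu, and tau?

4 paths connect rho and alpha; each must be blocked for d-separation to hold:
Path 1: rho → tau ← beta → alpha
  tau is a collider and tau is conditioned on, which opens it; beta is a fork and beta is not conditioned on — no node blocks this path, so it is active.
Path 2: rho → tau ← delta → alpha
  delta is a fork here and delta is conditioned on, so the path is blocked at delta.
Path 3: rho → nu ← tau ← beta → alpha
  tau is a chain here and tau is conditioned on, so the path is blocked at tau.
Path 4: rho → nu ← tau ← delta → alpha
  tau is a chain here and tau is conditioned on, so the path is blocked at tau.
At least one path is unblocked, so d-separation fails.

No — rho and alpha are not d-separated given {delta, mu, nu, tau}.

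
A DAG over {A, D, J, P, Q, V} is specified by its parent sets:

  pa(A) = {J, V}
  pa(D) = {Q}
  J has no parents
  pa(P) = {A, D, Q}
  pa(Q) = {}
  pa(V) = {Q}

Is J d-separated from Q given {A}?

No — J and Q are not d-separated given {A}.

Enumerating the 3 paths from J to Q and testing each for blocking by {A}:
Path 1: J → A → P ← Q
  A is a chain here and A is conditioned on, so the path is blocked at A.
Path 2: J → A → P ← D ← Q
  A is a chain here and A is conditioned on, so the path is blocked at A.
Path 3: J → A ← V ← Q
  A is a collider and A is conditioned on, which opens it; V is a chain and V is not conditioned on — no node blocks this path, so it is active.
Since the path J → A ← V ← Q is active, J and Q are not d-separated given {A}.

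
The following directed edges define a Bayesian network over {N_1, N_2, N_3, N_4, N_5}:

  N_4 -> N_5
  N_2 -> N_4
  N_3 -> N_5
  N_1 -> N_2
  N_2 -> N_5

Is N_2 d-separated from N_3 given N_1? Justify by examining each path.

Yes — N_2 and N_3 are d-separated given {N_1}.

There are 2 undirected paths between N_2 and N_3; checking each against the conditioning set {N_1}:
Path 1: N_2 → N_4 → N_5 ← N_3
  N_5 is a collider here and neither N_5 nor any of its descendants is conditioned on, so the collider stays closed — the path is blocked at N_5.
Path 2: N_2 → N_5 ← N_3
  N_5 is a collider here and neither N_5 nor any of its descendants is conditioned on, so the collider stays closed — the path is blocked at N_5.
All paths are blocked; N_2 ⊥ N_3 | {N_1} holds.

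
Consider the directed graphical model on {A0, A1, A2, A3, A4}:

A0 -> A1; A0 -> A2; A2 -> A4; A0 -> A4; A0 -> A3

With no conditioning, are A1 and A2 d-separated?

No

Enumerating the 2 paths from A1 to A2 and testing each for blocking by ∅:
Path 1: A1 ← A0 → A4 ← A2
  A4 is a collider here and neither A4 nor any of its descendants is conditioned on, so the collider stays closed — the path is blocked at A4.
Path 2: A1 ← A0 → A2
  A0 is a fork and A0 is not conditioned on — no node blocks this path, so it is active.
At least one path is unblocked, so d-separation fails.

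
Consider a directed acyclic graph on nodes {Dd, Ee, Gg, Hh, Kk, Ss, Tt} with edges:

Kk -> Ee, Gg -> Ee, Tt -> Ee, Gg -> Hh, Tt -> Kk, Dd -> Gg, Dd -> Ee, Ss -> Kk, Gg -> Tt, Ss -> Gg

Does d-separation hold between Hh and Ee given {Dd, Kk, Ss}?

6 paths connect Hh and Ee; each must be blocked for d-separation to hold:
Path 1: Hh ← Gg → Ee
  Gg is a fork and Gg is not conditioned on — no node blocks this path, so it is active.
Path 2: Hh ← Gg ← Ss → Kk → Ee
  Ss is a fork here and Ss is conditioned on, so the path is blocked at Ss.
Path 3: Hh ← Gg ← Ss → Kk ← Tt → Ee
  Ss is a fork here and Ss is conditioned on, so the path is blocked at Ss.
Path 4: Hh ← Gg → Tt → Ee
  Gg is a fork and Gg is not conditioned on; Tt is a chain and Tt is not conditioned on — no node blocks this path, so it is active.
Path 5: Hh ← Gg → Tt → Kk → Ee
  Kk is a chain here and Kk is conditioned on, so the path is blocked at Kk.
Path 6: Hh ← Gg ← Dd → Ee
  Dd is a fork here and Dd is conditioned on, so the path is blocked at Dd.
Since the path Hh ← Gg → Ee is active, Hh and Ee are not d-separated given {Dd, Kk, Ss}.

No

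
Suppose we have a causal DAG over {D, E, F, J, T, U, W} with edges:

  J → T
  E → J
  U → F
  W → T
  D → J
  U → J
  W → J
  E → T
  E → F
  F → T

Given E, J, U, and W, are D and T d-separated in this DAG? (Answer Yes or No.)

Enumerating the 6 paths from D to T and testing each for blocking by {E, J, U, W}:
  1. D → J → T — J:chain[blocks] ⇒ blocked
  2. D → J ← E → T — J:collider[open]; E:fork[blocks] ⇒ blocked
  3. D → J ← E → F → T — J:collider[open]; E:fork[blocks]; F:chain[open] ⇒ blocked
  4. D → J ← W → T — J:collider[open]; W:fork[blocks] ⇒ blocked
  5. D → J ← U → F → T — J:collider[open]; U:fork[blocks]; F:chain[open] ⇒ blocked
  6. D → J ← U → F ← E → T — J:collider[open]; U:fork[blocks]; F:collider[blocks]; E:fork[blocks] ⇒ blocked
Every path is blocked, so D and T are d-separated given {E, J, U, W}.

Yes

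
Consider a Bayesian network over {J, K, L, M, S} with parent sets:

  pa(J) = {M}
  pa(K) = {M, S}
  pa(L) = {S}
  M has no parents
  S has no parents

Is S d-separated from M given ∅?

There is one path between S and M:
Path 1: S → K ← M
  K is a collider here and neither K nor any of its descendants is conditioned on, so the collider stays closed — the path is blocked at K.
Every path is blocked, so S and M are d-separated given ∅.

Yes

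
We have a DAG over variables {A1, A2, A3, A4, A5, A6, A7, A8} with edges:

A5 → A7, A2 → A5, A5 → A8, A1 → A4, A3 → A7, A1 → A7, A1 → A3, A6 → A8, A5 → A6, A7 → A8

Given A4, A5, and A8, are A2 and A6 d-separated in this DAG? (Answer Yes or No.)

Yes

There are 3 undirected paths between A2 and A6; checking each against the conditioning set {A4, A5, A8}:
Path 1: A2 → A5 → A8 ← A6
  A5 is a chain here and A5 is conditioned on, so the path is blocked at A5.
Path 2: A2 → A5 → A7 → A8 ← A6
  A5 is a chain here and A5 is conditioned on, so the path is blocked at A5.
Path 3: A2 → A5 → A6
  A5 is a chain here and A5 is conditioned on, so the path is blocked at A5.
Every path is blocked, so A2 and A6 are d-separated given {A4, A5, A8}.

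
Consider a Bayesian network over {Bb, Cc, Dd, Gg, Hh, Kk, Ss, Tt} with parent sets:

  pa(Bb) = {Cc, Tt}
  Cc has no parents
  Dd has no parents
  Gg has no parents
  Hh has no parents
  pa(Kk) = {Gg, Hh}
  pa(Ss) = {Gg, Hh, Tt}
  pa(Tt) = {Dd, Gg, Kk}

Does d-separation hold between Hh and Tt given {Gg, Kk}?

There are 6 undirected paths between Hh and Tt; checking each against the conditioning set {Gg, Kk}:
Path 1: Hh → Ss ← Gg → Kk → Tt
  Ss is a collider here and neither Ss nor any of its descendants is conditioned on, so the collider stays closed — the path is blocked at Ss.
Path 2: Hh → Ss ← Gg → Tt
  Ss is a collider here and neither Ss nor any of its descendants is conditioned on, so the collider stays closed — the path is blocked at Ss.
Path 3: Hh → Ss ← Tt
  Ss is a collider here and neither Ss nor any of its descendants is conditioned on, so the collider stays closed — the path is blocked at Ss.
Path 4: Hh → Kk ← Gg → Ss ← Tt
  Gg is a fork here and Gg is conditioned on, so the path is blocked at Gg.
Path 5: Hh → Kk ← Gg → Tt
  Gg is a fork here and Gg is conditioned on, so the path is blocked at Gg.
Path 6: Hh → Kk → Tt
  Kk is a chain here and Kk is conditioned on, so the path is blocked at Kk.
All paths are blocked; Hh ⊥ Tt | {Gg, Kk} holds.

Yes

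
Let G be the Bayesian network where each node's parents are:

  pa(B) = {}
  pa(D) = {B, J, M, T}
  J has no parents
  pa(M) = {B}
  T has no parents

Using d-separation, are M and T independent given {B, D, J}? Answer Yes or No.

No

There are 2 undirected paths between M and T; checking each against the conditioning set {B, D, J}:
  1. M ← B → D ← T — B:fork[blocks]; D:collider[open] ⇒ blocked
  2. M → D ← T — D:collider[open] ⇒ active
Because an active path exists, M and T are not d-separated.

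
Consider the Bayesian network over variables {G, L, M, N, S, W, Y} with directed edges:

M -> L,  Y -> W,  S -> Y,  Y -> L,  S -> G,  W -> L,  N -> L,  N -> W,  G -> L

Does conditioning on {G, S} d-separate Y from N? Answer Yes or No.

6 paths connect Y and N; each must be blocked for d-separation to hold:
  1. Y → L ← W ← N — L:collider[blocks]; W:chain[open] ⇒ blocked
  2. Y → L ← N — L:collider[blocks] ⇒ blocked
  3. Y → W → L ← N — W:chain[open]; L:collider[blocks] ⇒ blocked
  4. Y → W ← N — W:collider[blocks] ⇒ blocked
  5. Y ← S → G → L ← W ← N — S:fork[blocks]; G:chain[blocks]; L:collider[blocks]; W:chain[open] ⇒ blocked
  6. Y ← S → G → L ← N — S:fork[blocks]; G:chain[blocks]; L:collider[blocks] ⇒ blocked
Since every path is blocked, d-separation holds.

Yes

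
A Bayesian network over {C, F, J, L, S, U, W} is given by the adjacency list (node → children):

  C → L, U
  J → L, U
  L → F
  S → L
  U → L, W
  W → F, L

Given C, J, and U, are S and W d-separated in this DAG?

We examine all 5 paths between S and W:
Path 1: S → L ← W
  L is a collider here and neither L nor any of its descendants is conditioned on, so the collider stays closed — the path is blocked at L.
Path 2: S → L ← J → U → W
  L is a collider here and neither L nor any of its descendants is conditioned on, so the collider stays closed — the path is blocked at L.
Path 3: S → L ← C → U → W
  L is a collider here and neither L nor any of its descendants is conditioned on, so the collider stays closed — the path is blocked at L.
Path 4: S → L ← U → W
  L is a collider here and neither L nor any of its descendants is conditioned on, so the collider stays closed — the path is blocked at L.
Path 5: S → L → F ← W
  F is a collider here and neither F nor any of its descendants is conditioned on, so the collider stays closed — the path is blocked at F.
All paths are blocked; S ⊥ W | {C, J, U} holds.

Yes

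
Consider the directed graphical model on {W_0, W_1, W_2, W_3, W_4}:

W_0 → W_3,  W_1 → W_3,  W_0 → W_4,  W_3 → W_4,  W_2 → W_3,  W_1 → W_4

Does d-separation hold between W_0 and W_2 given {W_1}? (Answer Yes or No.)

Yes

We examine all 3 paths between W_0 and W_2:
Path 1: W_0 → W_4 ← W_3 ← W_2
  W_4 is a collider here and neither W_4 nor any of its descendants is conditioned on, so the collider stays closed — the path is blocked at W_4.
Path 2: W_0 → W_4 ← W_1 → W_3 ← W_2
  W_4 is a collider here and neither W_4 nor any of its descendants is conditioned on, so the collider stays closed — the path is blocked at W_4.
Path 3: W_0 → W_3 ← W_2
  W_3 is a collider here and neither W_3 nor any of its descendants is conditioned on, so the collider stays closed — the path is blocked at W_3.
Since every path is blocked, d-separation holds.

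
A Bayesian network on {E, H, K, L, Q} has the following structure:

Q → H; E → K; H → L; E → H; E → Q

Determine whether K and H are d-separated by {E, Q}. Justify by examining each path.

Yes — K and H are d-separated given {E, Q}.

There are 2 undirected paths between K and H; checking each against the conditioning set {E, Q}:
Path 1: K ← E → H
  E is a fork here and E is conditioned on, so the path is blocked at E.
Path 2: K ← E → Q → H
  E is a fork here and E is conditioned on, so the path is blocked at E.
Every path is blocked, so K and H are d-separated given {E, Q}.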